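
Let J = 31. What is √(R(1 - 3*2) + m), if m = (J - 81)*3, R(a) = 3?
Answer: 7*I*√3 ≈ 12.124*I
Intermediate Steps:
m = -150 (m = (31 - 81)*3 = -50*3 = -150)
√(R(1 - 3*2) + m) = √(3 - 150) = √(-147) = 7*I*√3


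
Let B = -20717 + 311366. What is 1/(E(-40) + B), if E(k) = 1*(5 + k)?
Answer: 1/290614 ≈ 3.4410e-6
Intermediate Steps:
E(k) = 5 + k
B = 290649
1/(E(-40) + B) = 1/((5 - 40) + 290649) = 1/(-35 + 290649) = 1/290614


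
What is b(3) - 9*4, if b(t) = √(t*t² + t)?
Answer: -36 + √30 ≈ -30.523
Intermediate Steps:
b(t) = √(t + t³) (b(t) = √(t³ + t) = √(t + t³))
b(3) - 9*4 = √(3 + 3³) - 9*4 = √(3 + 27) - 36 = √30 - 36 = -36 + √30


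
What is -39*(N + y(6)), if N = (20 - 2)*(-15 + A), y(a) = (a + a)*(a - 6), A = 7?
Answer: 5616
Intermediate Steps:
y(a) = 2*a*(-6 + a) (y(a) = (2*a)*(-6 + a) = 2*a*(-6 + a))
N = -144 (N = (20 - 2)*(-15 + 7) = 18*(-8) = -144)
-39*(N + y(6)) = -39*(-144 + 2*6*(-6 + 6)) = -39*(-144 + 2*6*0) = -39*(-144 + 0) = -39*(-144) = 5616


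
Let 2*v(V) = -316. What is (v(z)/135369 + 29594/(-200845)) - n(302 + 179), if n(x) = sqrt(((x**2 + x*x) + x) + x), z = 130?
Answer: -4037843696/27188186805 - 2*sqrt(115921) ≈ -681.09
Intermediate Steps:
v(V) = -158 (v(V) = (1/2)*(-316) = -158)
n(x) = sqrt(2*x + 2*x**2) (n(x) = sqrt(((x**2 + x**2) + x) + x) = sqrt((2*x**2 + x) + x) = sqrt((x + 2*x**2) + x) = sqrt(2*x + 2*x**2))
(v(z)/135369 + 29594/(-200845)) - n(302 + 179) = (-158/135369 + 29594/(-200845)) - sqrt(2)*sqrt((302 + 179)*(1 + (302 + 179))) = (-158*1/135369 + 29594*(-1/200845)) - sqrt(2)*sqrt(481*(1 + 481)) = (-158/135369 - 29594/200845) - sqrt(2)*sqrt(481*482) = -4037843696/27188186805 - sqrt(2)*sqrt(231842) = -4037843696/27188186805 - 2*sqrt(115921)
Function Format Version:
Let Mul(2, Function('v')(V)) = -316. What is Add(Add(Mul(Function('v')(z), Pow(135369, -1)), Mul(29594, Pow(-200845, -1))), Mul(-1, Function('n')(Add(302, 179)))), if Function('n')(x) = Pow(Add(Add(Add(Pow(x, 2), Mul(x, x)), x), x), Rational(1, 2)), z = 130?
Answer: Add(Rational(-4037843696, 27188186805), Mul(-2, Pow(115921, Rational(1, 2)))) ≈ -681.09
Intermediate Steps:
Function('v')(V) = -158 (Function('v')(V) = Mul(Rational(1, 2), -316) = -158)
Function('n')(x) = Pow(Add(Mul(2, x), Mul(2, Pow(x, 2))), Rational(1, 2)) (Function('n')(x) = Pow(Add(Add(Add(Pow(x, 2), Pow(x, 2)), x), x), Rational(1, 2)) = Pow(Add(Add(Mul(2, Pow(x, 2)), x), x), Rational(1, 2)) = Pow(Add(Add(x, Mul(2, Pow(x, 2))), x), Rational(1, 2)) = Pow(Add(Mul(2, x), Mul(2, Pow(x, 2))), Rational(1, 2)))
Add(Add(Mul(Function('v')(z), Pow(135369, -1)), Mul(29594, Pow(-200845, -1))), Mul(-1, Function('n')(Add(302, 179)))) = Add(Add(Mul(-158, Pow(135369, -1)), Mul(29594, Pow(-200845, -1))), Mul(-1, Mul(Pow(2, Rational(1, 2)), Pow(Mul(Add(302, 179), Add(1, Add(302, 179))), Rational(1, 2))))) = Add(Add(Mul(-158, Rational(1, 135369)), Mul(29594, Rational(-1, 200845))), Mul(-1, Mul(Pow(2, Rational(1, 2)), Pow(Mul(481, Add(1, 481)), Rational(1, 2))))) = Add(Add(Rational(-158, 135369), Rational(-29594, 200845)), Mul(-1, Mul(Pow(2, Rational(1, 2)), Pow(Mul(481, 482), Rational(1, 2))))) = Add(Rational(-4037843696, 27188186805), Mul(-1, Mul(Pow(2, Rational(1, 2)), Pow(231842, Rational(1, 2))))) = Add(Rational(-4037843696, 27188186805), Mul(-1, Mul(2, Pow(115921, Rational(1, 2))))) = Add(Rational(-4037843696, 27188186805), Mul(-2, Pow(115921, Rational(1, 2))))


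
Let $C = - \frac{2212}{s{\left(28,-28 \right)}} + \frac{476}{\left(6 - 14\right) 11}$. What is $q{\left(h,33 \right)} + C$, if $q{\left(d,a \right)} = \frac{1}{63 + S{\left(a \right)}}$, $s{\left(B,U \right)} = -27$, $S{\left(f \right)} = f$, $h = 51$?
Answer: $\frac{727315}{9504} \approx 76.527$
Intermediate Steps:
$q{\left(d,a \right)} = \frac{1}{63 + a}$
$C = \frac{45451}{594}$ ($C = - \frac{2212}{-27} + \frac{476}{\left(6 - 14\right) 11} = \left(-2212\right) \left(- \frac{1}{27}\right) + \frac{476}{\left(-8\right) 11} = \frac{2212}{27} + \frac{476}{-88} = \frac{2212}{27} + 476 \left(- \frac{1}{88}\right) = \frac{2212}{27} - \frac{119}{22} = \frac{45451}{594} \approx 76.517$)
$q{\left(h,33 \right)} + C = \frac{1}{63 + 33} + \frac{45451}{594} = \frac{1}{96} + \frac{45451}{594} = \frac{727315}{9504}$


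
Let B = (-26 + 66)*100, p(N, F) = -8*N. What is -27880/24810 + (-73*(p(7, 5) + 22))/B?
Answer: -2497079/4962000 ≈ -0.50324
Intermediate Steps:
B = 4000 (B = 40*100 = 4000)
-27880/24810 + (-73*(p(7, 5) + 22))/B = -27880/24810 - 73*(-8*7 + 22)/4000 = -27880*1/24810 - 73*(-56 + 22)*(1/4000) = -2788/2481 - 73*(-34)*(1/4000) = -2788/2481 + 2482*(1/4000) = -2788/2481 + 1241/2000 = -2497079/4962000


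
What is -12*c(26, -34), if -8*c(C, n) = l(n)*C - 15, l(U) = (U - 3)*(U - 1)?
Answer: 100965/2 ≈ 50483.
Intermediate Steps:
l(U) = (-1 + U)*(-3 + U) (l(U) = (-3 + U)*(-1 + U) = (-1 + U)*(-3 + U))
c(C, n) = 15/8 - C*(3 + n² - 4*n)/8 (c(C, n) = -((3 + n² - 4*n)*C - 15)/8 = -(C*(3 + n² - 4*n) - 15)/8 = -(-15 + C*(3 + n² - 4*n))/8 = 15/8 - C*(3 + n² - 4*n)/8)
-12*c(26, -34) = -12*(15/8 - ⅛*26*(3 + (-34)² - 4*(-34))) = -12*(15/8 - ⅛*26*(3 + 1156 + 136)) = -12*(15/8 - ⅛*26*1295) = -12*(15/8 - 16835/4) = -12*(-33655/8) = 100965/2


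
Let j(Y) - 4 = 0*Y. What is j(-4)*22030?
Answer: 88120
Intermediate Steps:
j(Y) = 4 (j(Y) = 4 + 0*Y = 4 + 0 = 4)
j(-4)*22030 = 4*22030 = 88120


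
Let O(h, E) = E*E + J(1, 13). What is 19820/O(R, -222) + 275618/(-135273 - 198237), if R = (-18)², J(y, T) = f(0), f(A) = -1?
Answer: -3486556847/8218186665 ≈ -0.42425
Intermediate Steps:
J(y, T) = -1
R = 324
O(h, E) = -1 + E² (O(h, E) = E*E - 1 = E² - 1 = -1 + E²)
19820/O(R, -222) + 275618/(-135273 - 198237) = 19820/(-1 + (-222)²) + 275618/(-135273 - 198237) = 19820/(-1 + 49284) + 275618/(-333510) = 19820/49283 + 275618*(-1/333510) = 19820*(1/49283) - 137809/166755 = 19820/49283 - 137809/166755 = -3486556847/8218186665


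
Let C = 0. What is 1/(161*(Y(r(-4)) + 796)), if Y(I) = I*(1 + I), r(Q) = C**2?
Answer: 1/128156 ≈ 7.8030e-6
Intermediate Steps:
r(Q) = 0 (r(Q) = 0**2 = 0)
1/(161*(Y(r(-4)) + 796)) = 1/(161*(0*(1 + 0) + 796)) = 1/(161*(0*1 + 796)) = 1/(161*(0 + 796)) = 1/(161*796) = 1/128156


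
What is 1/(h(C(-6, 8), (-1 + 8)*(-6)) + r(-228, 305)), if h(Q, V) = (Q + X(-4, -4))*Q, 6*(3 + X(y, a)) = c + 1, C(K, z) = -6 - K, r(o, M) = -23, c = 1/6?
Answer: -1/23 ≈ -0.043478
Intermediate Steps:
c = ⅙ (c = 1*(⅙) = ⅙ ≈ 0.16667)
X(y, a) = -101/36 (X(y, a) = -3 + (⅙ + 1)/6 = -3 + (⅙)*(7/6) = -3 + 7/36 = -101/36)
h(Q, V) = Q*(-101/36 + Q) (h(Q, V) = (Q - 101/36)*Q = (-101/36 + Q)*Q = Q*(-101/36 + Q))
1/(h(C(-6, 8), (-1 + 8)*(-6)) + r(-228, 305)) = 1/((-6 - 1*(-6))*(-101 + 36*(-6 - 1*(-6)))/36 - 23) = 1/((-6 + 6)*(-101 + 36*(-6 + 6))/36 - 23) = 1/((1/36)*0*(-101 + 36*0) - 23) = 1/((1/36)*0*(-101 + 0) - 23) = 1/((1/36)*0*(-101) - 23) = 1/(0 - 23) = 1/(-23) = -1/23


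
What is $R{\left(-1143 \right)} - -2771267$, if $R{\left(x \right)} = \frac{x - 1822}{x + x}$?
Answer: $\frac{6335119327}{2286} \approx 2.7713 \cdot 10^{6}$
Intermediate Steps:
$R{\left(x \right)} = \frac{-1822 + x}{2 x}$
$R{\left(-1143 \right)} - -2771267 = \frac{-1822 - 1143}{2 \left(-1143\right)} - -2771267 = \frac{1}{2} \left(- \frac{1}{1143}\right) \left(-2965\right) + 2771267 = \frac{2965}{2286} + 2771267 = \frac{6335119327}{2286}$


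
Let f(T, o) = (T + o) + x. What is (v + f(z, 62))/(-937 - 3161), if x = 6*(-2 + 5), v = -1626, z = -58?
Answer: 802/2049 ≈ 0.39141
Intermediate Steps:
x = 18 (x = 6*3 = 18)
f(T, o) = 18 + T + o (f(T, o) = (T + o) + 18 = 18 + T + o)
(v + f(z, 62))/(-937 - 3161) = (-1626 + (18 - 58 + 62))/(-937 - 3161) = (-1626 + 22)/(-4098) = -1604*(-1/4098) = 802/2049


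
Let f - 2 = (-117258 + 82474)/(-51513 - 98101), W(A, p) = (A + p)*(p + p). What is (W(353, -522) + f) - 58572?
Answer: 8817219254/74807 ≈ 1.1787e+5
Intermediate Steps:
W(A, p) = 2*p*(A + p) (W(A, p) = (A + p)*(2*p) = 2*p*(A + p))
f = 167006/74807 (f = 2 + (-117258 + 82474)/(-51513 - 98101) = 2 - 34784/(-149614) = 2 - 34784*(-1/149614) = 2 + 17392/74807 = 167006/74807 ≈ 2.2325)
(W(353, -522) + f) - 58572 = (2*(-522)*(353 - 522) + 167006/74807) - 58572 = (2*(-522)*(-169) + 167006/74807) - 58572 = (176436 + 167006/74807) - 58572 = 13198814858/74807 - 58572 = 8817219254/74807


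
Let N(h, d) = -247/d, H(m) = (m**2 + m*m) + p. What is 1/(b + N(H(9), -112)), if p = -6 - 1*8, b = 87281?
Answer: 112/9775719 ≈ 1.1457e-5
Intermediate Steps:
p = -14 (p = -6 - 8 = -14)
H(m) = -14 + 2*m**2 (H(m) = (m**2 + m*m) - 14 = (m**2 + m**2) - 14 = 2*m**2 - 14 = -14 + 2*m**2)
1/(b + N(H(9), -112)) = 1/(87281 - 247/(-112)) = 1/(87281 - 247*(-1/112)) = 1/(87281 + 247/112) = 1/(9775719/112) = 112/9775719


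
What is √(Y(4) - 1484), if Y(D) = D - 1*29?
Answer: I*√1509 ≈ 38.846*I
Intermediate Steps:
Y(D) = -29 + D (Y(D) = D - 29 = -29 + D)
√(Y(4) - 1484) = √((-29 + 4) - 1484) = √(-25 - 1484) = √(-1509) = I*√1509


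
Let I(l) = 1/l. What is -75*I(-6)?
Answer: 25/2 ≈ 12.500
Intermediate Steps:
-75*I(-6) = -75/(-6) = -75*(-⅙) = 25/2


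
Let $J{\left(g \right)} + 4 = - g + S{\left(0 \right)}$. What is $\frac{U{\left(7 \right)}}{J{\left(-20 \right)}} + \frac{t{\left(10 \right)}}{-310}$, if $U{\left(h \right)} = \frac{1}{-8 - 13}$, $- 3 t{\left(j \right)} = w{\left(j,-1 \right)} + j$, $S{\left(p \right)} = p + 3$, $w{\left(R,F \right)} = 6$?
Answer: $\frac{303}{20615} \approx 0.014698$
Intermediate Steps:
$S{\left(p \right)} = 3 + p$
$t{\left(j \right)} = -2 - \frac{j}{3}$ ($t{\left(j \right)} = - \frac{6 + j}{3} = -2 - \frac{j}{3}$)
$J{\left(g \right)} = -1 - g$ ($J{\left(g \right)} = -4 - \left(-3 + g\right) = -1 - g$)
$U{\left(h \right)} = - \frac{1}{21}$ ($U{\left(h \right)} = \frac{1}{-21} = - \frac{1}{21}$)
$\frac{U{\left(7 \right)}}{J{\left(-20 \right)}} + \frac{t{\left(10 \right)}}{-310} = - \frac{1}{21 \left(-1 - -20\right)} + \frac{-2 - \frac{10}{3}}{-310} = - \frac{1}{21 \left(-1 + 20\right)} + \left(-2 - \frac{10}{3}\right) \left(- \frac{1}{310}\right) = - \frac{1}{21 \cdot 19} - - \frac{8}{465} = \left(- \frac{1}{21}\right) \frac{1}{19} + \frac{8}{465} = - \frac{1}{399} + \frac{8}{465} = \frac{303}{20615}$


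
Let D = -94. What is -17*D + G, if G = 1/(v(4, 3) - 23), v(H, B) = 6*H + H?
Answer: 7991/5 ≈ 1598.2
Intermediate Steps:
v(H, B) = 7*H
G = ⅕ (G = 1/(7*4 - 23) = 1/(28 - 23) = 1/5 = ⅕ ≈ 0.20000)
-17*D + G = -17*(-94) + ⅕ = 1598 + ⅕ = 7991/5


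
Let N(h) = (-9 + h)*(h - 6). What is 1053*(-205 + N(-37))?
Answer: 1866969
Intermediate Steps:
N(h) = (-9 + h)*(-6 + h)
1053*(-205 + N(-37)) = 1053*(-205 + (54 + (-37)² - 15*(-37))) = 1053*(-205 + (54 + 1369 + 555)) = 1053*(-205 + 1978) = 1053*1773 = 1866969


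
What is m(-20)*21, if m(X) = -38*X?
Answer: 15960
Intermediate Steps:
m(-20)*21 = -38*(-20)*21 = 760*21 = 15960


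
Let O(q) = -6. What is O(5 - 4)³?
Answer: -216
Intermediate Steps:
O(5 - 4)³ = (-6)³ = -216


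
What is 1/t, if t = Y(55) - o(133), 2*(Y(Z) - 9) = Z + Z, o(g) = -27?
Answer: 1/91 ≈ 0.010989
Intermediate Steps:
Y(Z) = 9 + Z (Y(Z) = 9 + (Z + Z)/2 = 9 + (2*Z)/2 = 9 + Z)
t = 91 (t = (9 + 55) - 1*(-27) = 64 + 27 = 91)
1/t = 1/91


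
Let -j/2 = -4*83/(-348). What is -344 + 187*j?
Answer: -60970/87 ≈ -700.80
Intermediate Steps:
j = -166/87 (j = -2*(-4*83)/(-348) = -(-664)*(-1)/348 = -2*83/87 = -166/87 ≈ -1.9080)
-344 + 187*j = -344 + 187*(-166/87) = -344 - 31042/87 = -60970/87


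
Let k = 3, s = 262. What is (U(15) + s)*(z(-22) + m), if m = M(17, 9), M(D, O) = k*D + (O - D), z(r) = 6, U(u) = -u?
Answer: 12103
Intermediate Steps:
M(D, O) = O + 2*D (M(D, O) = 3*D + (O - D) = O + 2*D)
m = 43 (m = 9 + 2*17 = 9 + 34 = 43)
(U(15) + s)*(z(-22) + m) = (-1*15 + 262)*(6 + 43) = (-15 + 262)*49 = 247*49 = 12103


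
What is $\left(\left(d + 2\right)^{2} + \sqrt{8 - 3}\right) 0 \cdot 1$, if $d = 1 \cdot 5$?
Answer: $0$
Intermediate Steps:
$d = 5$
$\left(\left(d + 2\right)^{2} + \sqrt{8 - 3}\right) 0 \cdot 1 = \left(\left(5 + 2\right)^{2} + \sqrt{8 - 3}\right) 0 \cdot 1 = \left(7^{2} + \sqrt{5}\right) 0 = \left(49 + \sqrt{5}\right) 0 = 0$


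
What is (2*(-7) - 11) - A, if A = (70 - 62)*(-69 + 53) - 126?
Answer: 229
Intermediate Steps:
A = -254 (A = 8*(-16) - 126 = -128 - 126 = -254)
(2*(-7) - 11) - A = (2*(-7) - 11) - 1*(-254) = (-14 - 11) + 254 = -25 + 254 = 229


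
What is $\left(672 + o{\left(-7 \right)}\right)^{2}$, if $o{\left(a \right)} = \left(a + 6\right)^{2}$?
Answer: $452929$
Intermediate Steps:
$o{\left(a \right)} = \left(6 + a\right)^{2}$
$\left(672 + o{\left(-7 \right)}\right)^{2} = \left(672 + \left(6 - 7\right)^{2}\right)^{2} = \left(672 + \left(-1\right)^{2}\right)^{2} = \left(672 + 1\right)^{2} = 673^{2} = 452929$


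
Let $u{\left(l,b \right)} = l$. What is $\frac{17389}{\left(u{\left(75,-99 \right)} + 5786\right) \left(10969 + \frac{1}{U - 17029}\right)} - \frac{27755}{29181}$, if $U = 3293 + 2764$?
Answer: $- \frac{6524106007824379}{6861253559021049} \approx -0.95086$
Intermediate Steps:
$U = 6057$
$\frac{17389}{\left(u{\left(75,-99 \right)} + 5786\right) \left(10969 + \frac{1}{U - 17029}\right)} - \frac{27755}{29181} = \frac{17389}{\left(75 + 5786\right) \left(10969 + \frac{1}{6057 - 17029}\right)} - \frac{27755}{29181} = \frac{17389}{5861 \left(10969 + \frac{1}{-10972}\right)} - \frac{27755}{29181} = \frac{17389}{5861 \left(10969 - \frac{1}{10972}\right)} - \frac{27755}{29181} = \frac{17389}{5861 \cdot \frac{120351867}{10972}} - \frac{27755}{29181} = \frac{17389}{\frac{705382292487}{10972}} - \frac{27755}{29181} = 17389 \cdot \frac{10972}{705382292487} - \frac{27755}{29181} = \frac{190792108}{705382292487} - \frac{27755}{29181} = - \frac{6524106007824379}{6861253559021049}$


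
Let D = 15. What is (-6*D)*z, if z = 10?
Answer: -900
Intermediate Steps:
(-6*D)*z = -6*15*10 = -90*10 = -900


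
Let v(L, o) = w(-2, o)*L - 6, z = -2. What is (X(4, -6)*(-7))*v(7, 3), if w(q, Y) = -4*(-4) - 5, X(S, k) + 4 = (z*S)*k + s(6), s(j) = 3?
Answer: -23359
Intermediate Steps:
X(S, k) = -1 - 2*S*k (X(S, k) = -4 + ((-2*S)*k + 3) = -4 + (-2*S*k + 3) = -4 + (3 - 2*S*k) = -1 - 2*S*k)
w(q, Y) = 11 (w(q, Y) = 16 - 5 = 11)
v(L, o) = -6 + 11*L (v(L, o) = 11*L - 6 = -6 + 11*L)
(X(4, -6)*(-7))*v(7, 3) = ((-1 - 2*4*(-6))*(-7))*(-6 + 11*7) = ((-1 + 48)*(-7))*(-6 + 77) = (47*(-7))*71 = -329*71 = -23359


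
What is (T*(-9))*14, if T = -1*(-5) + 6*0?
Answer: -630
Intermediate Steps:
T = 5 (T = 5 + 0 = 5)
(T*(-9))*14 = (5*(-9))*14 = -45*14 = -630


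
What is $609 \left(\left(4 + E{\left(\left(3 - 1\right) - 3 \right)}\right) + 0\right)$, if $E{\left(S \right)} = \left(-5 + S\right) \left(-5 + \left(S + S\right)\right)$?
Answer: $28014$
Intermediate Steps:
$E{\left(S \right)} = \left(-5 + S\right) \left(-5 + 2 S\right)$
$609 \left(\left(4 + E{\left(\left(3 - 1\right) - 3 \right)}\right) + 0\right) = 609 \left(\left(4 + \left(25 - 15 \left(\left(3 - 1\right) - 3\right) + 2 \left(\left(3 - 1\right) - 3\right)^{2}\right)\right) + 0\right) = 609 \left(\left(4 + \left(25 - 15 \left(2 - 3\right) + 2 \left(2 - 3\right)^{2}\right)\right) + 0\right) = 609 \left(\left(4 + \left(25 - -15 + 2 \left(-1\right)^{2}\right)\right) + 0\right) = 609 \left(\left(4 + \left(25 + 15 + 2 \cdot 1\right)\right) + 0\right) = 609 \left(\left(4 + \left(25 + 15 + 2\right)\right) + 0\right) = 609 \left(\left(4 + 42\right) + 0\right) = 609 \left(46 + 0\right) = 609 \cdot 46 = 28014$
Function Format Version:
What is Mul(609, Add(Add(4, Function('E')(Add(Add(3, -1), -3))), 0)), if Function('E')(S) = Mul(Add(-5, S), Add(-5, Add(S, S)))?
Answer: 28014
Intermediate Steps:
Function('E')(S) = Mul(Add(-5, S), Add(-5, Mul(2, S)))
Mul(609, Add(Add(4, Function('E')(Add(Add(3, -1), -3))), 0)) = Mul(609, Add(Add(4, Add(25, Mul(-15, Add(Add(3, -1), -3)), Mul(2, Pow(Add(Add(3, -1), -3), 2)))), 0)) = Mul(609, Add(Add(4, Add(25, Mul(-15, Add(2, -3)), Mul(2, Pow(Add(2, -3), 2)))), 0)) = Mul(609, Add(Add(4, Add(25, Mul(-15, -1), Mul(2, Pow(-1, 2)))), 0)) = Mul(609, Add(Add(4, Add(25, 15, Mul(2, 1))), 0)) = Mul(609, Add(Add(4, Add(25, 15, 2)), 0)) = Mul(609, Add(Add(4, 42), 0)) = Mul(609, Add(46, 0)) = Mul(609, 46) = 28014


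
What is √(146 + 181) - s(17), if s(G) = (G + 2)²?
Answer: -361 + √327 ≈ -342.92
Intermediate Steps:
s(G) = (2 + G)²
√(146 + 181) - s(17) = √(146 + 181) - (2 + 17)² = √327 - 1*19² = √327 - 1*361 = √327 - 361 = -361 + √327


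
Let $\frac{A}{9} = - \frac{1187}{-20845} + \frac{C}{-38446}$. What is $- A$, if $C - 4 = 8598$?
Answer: $\frac{601529796}{400703435} \approx 1.5012$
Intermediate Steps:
$C = 8602$ ($C = 4 + 8598 = 8602$)
$A = - \frac{601529796}{400703435}$ ($A = 9 \left(- \frac{1187}{-20845} + \frac{8602}{-38446}\right) = 9 \left(\left(-1187\right) \left(- \frac{1}{20845}\right) + 8602 \left(- \frac{1}{38446}\right)\right) = 9 \left(\frac{1187}{20845} - \frac{4301}{19223}\right) = 9 \left(- \frac{66836644}{400703435}\right) = - \frac{601529796}{400703435} \approx -1.5012$)
$- A = \left(-1\right) \left(- \frac{601529796}{400703435}\right) = \frac{601529796}{400703435}$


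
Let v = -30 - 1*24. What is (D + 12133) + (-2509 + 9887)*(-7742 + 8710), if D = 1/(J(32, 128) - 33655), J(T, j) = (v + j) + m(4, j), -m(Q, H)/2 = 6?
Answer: 240325564940/33593 ≈ 7.1540e+6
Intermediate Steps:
v = -54 (v = -30 - 24 = -54)
m(Q, H) = -12 (m(Q, H) = -2*6 = -12)
J(T, j) = -66 + j (J(T, j) = (-54 + j) - 12 = -66 + j)
D = -1/33593 (D = 1/((-66 + 128) - 33655) = 1/(62 - 33655) = 1/(-33593) = -1/33593 ≈ -2.9768e-5)
(D + 12133) + (-2509 + 9887)*(-7742 + 8710) = (-1/33593 + 12133) + (-2509 + 9887)*(-7742 + 8710) = 407583868/33593 + 7378*968 = 407583868/33593 + 7141904 = 240325564940/33593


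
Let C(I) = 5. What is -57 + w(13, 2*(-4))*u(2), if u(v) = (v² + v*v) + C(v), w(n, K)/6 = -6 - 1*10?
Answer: -1305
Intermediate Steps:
w(n, K) = -96 (w(n, K) = 6*(-6 - 1*10) = 6*(-6 - 10) = 6*(-16) = -96)
u(v) = 5 + 2*v² (u(v) = (v² + v*v) + 5 = (v² + v²) + 5 = 2*v² + 5 = 5 + 2*v²)
-57 + w(13, 2*(-4))*u(2) = -57 - 96*(5 + 2*2²) = -57 - 96*(5 + 2*4) = -57 - 96*(5 + 8) = -57 - 96*13 = -57 - 1248 = -1305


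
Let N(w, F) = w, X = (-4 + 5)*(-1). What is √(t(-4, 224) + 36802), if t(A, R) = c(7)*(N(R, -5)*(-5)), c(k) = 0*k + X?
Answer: √37922 ≈ 194.74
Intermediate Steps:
X = -1 (X = 1*(-1) = -1)
c(k) = -1 (c(k) = 0*k - 1 = 0 - 1 = -1)
t(A, R) = 5*R (t(A, R) = -R*(-5) = -(-5)*R = 5*R)
√(t(-4, 224) + 36802) = √(5*224 + 36802) = √(1120 + 36802) = √37922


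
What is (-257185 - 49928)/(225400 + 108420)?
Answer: -307113/333820 ≈ -0.92000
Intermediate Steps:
(-257185 - 49928)/(225400 + 108420) = -307113/333820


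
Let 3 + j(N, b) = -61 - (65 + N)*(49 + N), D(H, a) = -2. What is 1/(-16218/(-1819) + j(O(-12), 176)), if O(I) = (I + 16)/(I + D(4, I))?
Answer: -5243/16817417 ≈ -0.00031176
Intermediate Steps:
O(I) = (16 + I)/(-2 + I) (O(I) = (I + 16)/(I - 2) = (16 + I)/(-2 + I))
j(N, b) = -64 - (49 + N)*(65 + N) (j(N, b) = -3 + (-61 - (65 + N)*(49 + N)) = -3 + (-61 - (49 + N)*(65 + N)) = -64 - (49 + N)*(65 + N))
1/(-16218/(-1819) + j(O(-12), 176)) = 1/(-16218/(-1819) + (-3249 - ((16 - 12)/(-2 - 12))**2 - 114*(16 - 12)/(-2 - 12))) = 1/(-16218*(-1/1819) + (-3249 - (4/(-14))**2 - 114*4/(-14))) = 1/(954/107 + (-3249 - (-1/14*4)**2 - (-57)*4/7)) = 1/(954/107 + (-3249 - (-2/7)**2 - 114*(-2/7))) = 1/(954/107 + (-3249 - 1*4/49 + 228/7)) = 1/(954/107 + (-3249 - 4/49 + 228/7)) = 1/(954/107 - 157609/49) = 1/(-16817417/5243) = -5243/16817417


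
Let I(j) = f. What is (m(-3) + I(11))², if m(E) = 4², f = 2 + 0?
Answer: 324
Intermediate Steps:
f = 2
m(E) = 16
I(j) = 2
(m(-3) + I(11))² = (16 + 2)² = 18² = 324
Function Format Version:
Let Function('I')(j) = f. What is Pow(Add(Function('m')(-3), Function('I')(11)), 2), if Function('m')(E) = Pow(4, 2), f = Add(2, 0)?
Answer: 324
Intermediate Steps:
f = 2
Function('m')(E) = 16
Function('I')(j) = 2
Pow(Add(Function('m')(-3), Function('I')(11)), 2) = Pow(Add(16, 2), 2) = Pow(18, 2) = 324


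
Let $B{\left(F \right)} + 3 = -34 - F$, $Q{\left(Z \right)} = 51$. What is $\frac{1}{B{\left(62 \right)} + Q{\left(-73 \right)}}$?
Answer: $- \frac{1}{48} \approx -0.020833$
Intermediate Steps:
$B{\left(F \right)} = -37 - F$ ($B{\left(F \right)} = -3 - \left(34 + F\right) = -37 - F$)
$\frac{1}{B{\left(62 \right)} + Q{\left(-73 \right)}} = \frac{1}{\left(-37 - 62\right) + 51} = \frac{1}{-99 + 51} = \frac{1}{-48} = - \frac{1}{48}$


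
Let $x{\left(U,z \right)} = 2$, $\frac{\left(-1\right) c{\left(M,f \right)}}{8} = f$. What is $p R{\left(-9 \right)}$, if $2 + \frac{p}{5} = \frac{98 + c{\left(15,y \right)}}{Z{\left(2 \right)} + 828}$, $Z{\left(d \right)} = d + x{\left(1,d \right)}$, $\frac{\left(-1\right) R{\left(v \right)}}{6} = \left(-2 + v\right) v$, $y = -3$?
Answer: $\frac{1144935}{208} \approx 5504.5$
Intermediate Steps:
$c{\left(M,f \right)} = - 8 f$
$R{\left(v \right)} = - 6 v \left(-2 + v\right)$ ($R{\left(v \right)} = - 6 \left(-2 + v\right) v = - 6 v \left(-2 + v\right)$)
$Z{\left(d \right)} = 2 + d$ ($Z{\left(d \right)} = d + 2 = 2 + d$)
$p = - \frac{3855}{416}$ ($p = -10 + 5 \frac{98 - -24}{\left(2 + 2\right) + 828} = -10 + 5 \frac{98 + 24}{4 + 828} = -10 + 5 \cdot \frac{122}{832} = -10 + 5 \cdot 122 \cdot \frac{1}{832} = -10 + 5 \cdot \frac{61}{416} = -10 + \frac{305}{416} = - \frac{3855}{416} \approx -9.2668$)
$p R{\left(-9 \right)} = - \frac{3855 \cdot 6 \left(-9\right) \left(2 - -9\right)}{416} = - \frac{3855 \cdot 6 \left(-9\right) \left(2 + 9\right)}{416} = - \frac{3855 \cdot 6 \left(-9\right) 11}{416} = \left(- \frac{3855}{416}\right) \left(-594\right) = \frac{1144935}{208}$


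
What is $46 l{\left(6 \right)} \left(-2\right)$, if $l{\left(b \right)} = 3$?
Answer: $-276$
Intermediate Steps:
$46 l{\left(6 \right)} \left(-2\right) = 46 \cdot 3 \left(-2\right) = 138 \left(-2\right) = -276$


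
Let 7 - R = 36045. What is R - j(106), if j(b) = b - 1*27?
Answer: -36117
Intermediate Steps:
j(b) = -27 + b (j(b) = b - 27 = -27 + b)
R = -36038 (R = 7 - 1*36045 = 7 - 36045 = -36038)
R - j(106) = -36038 - (-27 + 106) = -36038 - 1*79 = -36038 - 79 = -36117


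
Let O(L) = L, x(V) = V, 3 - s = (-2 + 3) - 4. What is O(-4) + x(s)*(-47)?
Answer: -286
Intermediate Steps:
s = 6 (s = 3 - ((-2 + 3) - 4) = 3 - (1 - 4) = 3 - 1*(-3) = 3 + 3 = 6)
O(-4) + x(s)*(-47) = -4 + 6*(-47) = -4 - 282 = -286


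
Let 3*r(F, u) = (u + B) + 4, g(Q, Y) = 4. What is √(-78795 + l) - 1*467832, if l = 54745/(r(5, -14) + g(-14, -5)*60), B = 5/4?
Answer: -467832 + I*√25435988223/569 ≈ -4.6783e+5 + 280.29*I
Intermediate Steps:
B = 5/4 (B = 5*(¼) = 5/4 ≈ 1.2500)
r(F, u) = 7/4 + u/3 (r(F, u) = ((u + 5/4) + 4)/3 = ((5/4 + u) + 4)/3 = (21/4 + u)/3 = 7/4 + u/3)
l = 131388/569 (l = 54745/((7/4 + (⅓)*(-14)) + 4*60) = 54745/((7/4 - 14/3) + 240) = 54745/(-35/12 + 240) = 54745/(2845/12) = 54745*(12/2845) = 131388/569 ≈ 230.91)
√(-78795 + l) - 1*467832 = √(-78795 + 131388/569) - 1*467832 = √(-44702967/569) - 467832 = I*√25435988223/569 - 467832 = -467832 + I*√25435988223/569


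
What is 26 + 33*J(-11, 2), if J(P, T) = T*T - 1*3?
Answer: 59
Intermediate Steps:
J(P, T) = -3 + T² (J(P, T) = T² - 3 = -3 + T²)
26 + 33*J(-11, 2) = 26 + 33*(-3 + 2²) = 26 + 33*(-3 + 4) = 26 + 33*1 = 26 + 33 = 59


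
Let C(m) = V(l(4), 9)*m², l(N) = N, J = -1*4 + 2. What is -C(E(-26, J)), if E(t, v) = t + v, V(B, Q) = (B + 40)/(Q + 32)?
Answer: -34496/41 ≈ -841.37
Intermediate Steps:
J = -2 (J = -4 + 2 = -2)
V(B, Q) = (40 + B)/(32 + Q)
C(m) = 44*m²/41 (C(m) = ((40 + 4)/(32 + 9))*m² = (44/41)*m² = ((1/41)*44)*m² = 44*m²/41)
-C(E(-26, J)) = -44*(-26 - 2)²/41 = -44*(-28)²/41 = -44*784/41 = -1*34496/41 = -34496/41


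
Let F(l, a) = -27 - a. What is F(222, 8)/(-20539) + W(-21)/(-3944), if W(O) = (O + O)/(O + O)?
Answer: 117501/81005816 ≈ 0.0014505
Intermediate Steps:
W(O) = 1 (W(O) = (2*O)/((2*O)) = (2*O)*(1/(2*O)) = 1)
F(222, 8)/(-20539) + W(-21)/(-3944) = (-27 - 1*8)/(-20539) + 1/(-3944) = (-27 - 8)*(-1/20539) + 1*(-1/3944) = -35*(-1/20539) - 1/3944 = 35/20539 - 1/3944 = 117501/81005816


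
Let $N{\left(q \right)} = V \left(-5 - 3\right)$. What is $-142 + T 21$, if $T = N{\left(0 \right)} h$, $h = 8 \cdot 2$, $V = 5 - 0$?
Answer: $-13582$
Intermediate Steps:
$V = 5$ ($V = 5 + 0 = 5$)
$h = 16$
$N{\left(q \right)} = -40$ ($N{\left(q \right)} = 5 \left(-5 - 3\right) = 5 \left(-8\right) = -40$)
$T = -640$ ($T = \left(-40\right) 16 = -640$)
$-142 + T 21 = -142 - 13440 = -13582$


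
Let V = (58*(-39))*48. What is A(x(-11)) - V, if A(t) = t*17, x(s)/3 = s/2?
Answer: 216591/2 ≈ 1.0830e+5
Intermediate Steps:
x(s) = 3*s/2 (x(s) = 3*(s/2) = 3*s/2)
A(t) = 17*t
V = -108576 (V = -2262*48 = -108576)
A(x(-11)) - V = 17*((3/2)*(-11)) - 1*(-108576) = 17*(-33/2) + 108576 = -561/2 + 108576 = 216591/2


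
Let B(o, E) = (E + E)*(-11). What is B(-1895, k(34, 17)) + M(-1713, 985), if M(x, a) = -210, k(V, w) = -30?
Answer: 450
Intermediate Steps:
B(o, E) = -22*E (B(o, E) = (2*E)*(-11) = -22*E)
B(-1895, k(34, 17)) + M(-1713, 985) = -22*(-30) - 210 = 660 - 210 = 450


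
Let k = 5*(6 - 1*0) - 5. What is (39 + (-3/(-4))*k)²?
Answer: 53361/16 ≈ 3335.1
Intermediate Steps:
k = 25 (k = 5*(6 + 0) - 5 = 5*6 - 5 = 30 - 5 = 25)
(39 + (-3/(-4))*k)² = (39 - 3/(-4)*25)² = (39 - 3*(-¼)*25)² = (39 + (¾)*25)² = (39 + 75/4)² = (231/4)² = 53361/16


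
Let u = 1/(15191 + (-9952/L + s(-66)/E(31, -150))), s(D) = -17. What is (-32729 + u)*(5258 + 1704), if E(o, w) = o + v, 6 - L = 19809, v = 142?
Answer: -5929413949443474487/26022260287 ≈ -2.2786e+8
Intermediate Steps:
L = -19803 (L = 6 - 1*19809 = 6 - 19809 = -19803)
E(o, w) = 142 + o (E(o, w) = o + 142 = 142 + o)
u = 3425919/52044520574 (u = 1/(15191 + (-9952/(-19803) - 17/(142 + 31))) = 1/(15191 + (-9952*(-1/19803) - 17/173)) = 1/(15191 + (9952/19803 - 17*1/173)) = 1/(15191 + (9952/19803 - 17/173)) = 1/(15191 + 1385045/3425919) = 1/(52044520574/3425919) = 3425919/52044520574 ≈ 6.5827e-5)
(-32729 + u)*(5258 + 1704) = (-32729 + 3425919/52044520574)*(5258 + 1704) = -1703365110440527/52044520574*6962 = -5929413949443474487/26022260287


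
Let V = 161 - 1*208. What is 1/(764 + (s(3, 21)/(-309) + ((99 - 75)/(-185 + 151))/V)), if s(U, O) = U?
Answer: 82297/62875345 ≈ 0.0013089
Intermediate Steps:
V = -47 (V = 161 - 208 = -47)
1/(764 + (s(3, 21)/(-309) + ((99 - 75)/(-185 + 151))/V)) = 1/(764 + (3/(-309) + ((99 - 75)/(-185 + 151))/(-47))) = 1/(764 + (3*(-1/309) + (24/(-34))*(-1/47))) = 1/(764 + (-1/103 + (24*(-1/34))*(-1/47))) = 1/(764 + (-1/103 - 12/17*(-1/47))) = 1/(764 + (-1/103 + 12/799)) = 1/(764 + 437/82297) = 1/(62875345/82297) = 82297/62875345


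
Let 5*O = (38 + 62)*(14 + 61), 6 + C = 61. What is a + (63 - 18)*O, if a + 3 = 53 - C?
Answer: 67495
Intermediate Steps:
C = 55 (C = -6 + 61 = 55)
a = -5 (a = -3 + (53 - 1*55) = -3 + (53 - 55) = -3 - 2 = -5)
O = 1500 (O = ((38 + 62)*(14 + 61))/5 = (100*75)/5 = (⅕)*7500 = 1500)
a + (63 - 18)*O = -5 + (63 - 18)*1500 = -5 + 45*1500 = -5 + 67500 = 67495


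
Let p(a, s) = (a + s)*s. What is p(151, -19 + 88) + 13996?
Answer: 29176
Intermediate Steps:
p(a, s) = s*(a + s)
p(151, -19 + 88) + 13996 = (-19 + 88)*(151 + (-19 + 88)) + 13996 = 69*(151 + 69) + 13996 = 69*220 + 13996 = 15180 + 13996 = 29176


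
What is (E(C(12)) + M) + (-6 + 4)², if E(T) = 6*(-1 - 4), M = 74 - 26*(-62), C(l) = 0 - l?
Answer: 1660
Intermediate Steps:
C(l) = -l
M = 1686 (M = 74 + 1612 = 1686)
E(T) = -30 (E(T) = 6*(-5) = -30)
(E(C(12)) + M) + (-6 + 4)² = (-30 + 1686) + (-6 + 4)² = 1656 + (-2)² = 1656 + 4 = 1660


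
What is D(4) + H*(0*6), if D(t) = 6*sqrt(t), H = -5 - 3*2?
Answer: 12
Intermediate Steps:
H = -11 (H = -5 - 6 = -11)
D(4) + H*(0*6) = 6*sqrt(4) - 0*6 = 6*2 - 11*0 = 12 + 0 = 12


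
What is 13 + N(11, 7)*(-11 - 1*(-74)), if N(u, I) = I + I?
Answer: 895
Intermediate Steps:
N(u, I) = 2*I
13 + N(11, 7)*(-11 - 1*(-74)) = 13 + (2*7)*(-11 - 1*(-74)) = 13 + 14*(-11 + 74) = 13 + 14*63 = 13 + 882 = 895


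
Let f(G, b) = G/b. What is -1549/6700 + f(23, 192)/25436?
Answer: -1891178947/8180217600 ≈ -0.23119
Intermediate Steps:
-1549/6700 + f(23, 192)/25436 = -1549/6700 + (23/192)/25436 = -1549*1/6700 + (23*(1/192))*(1/25436) = -1549/6700 + (23/192)*(1/25436) = -1549/6700 + 23/4883712 = -1891178947/8180217600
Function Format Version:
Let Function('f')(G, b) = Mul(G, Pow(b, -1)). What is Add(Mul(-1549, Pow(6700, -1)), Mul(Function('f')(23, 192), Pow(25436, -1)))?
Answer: Rational(-1891178947, 8180217600) ≈ -0.23119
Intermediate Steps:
Add(Mul(-1549, Pow(6700, -1)), Mul(Function('f')(23, 192), Pow(25436, -1))) = Add(Mul(-1549, Pow(6700, -1)), Mul(Mul(23, Pow(192, -1)), Pow(25436, -1))) = Add(Mul(-1549, Rational(1, 6700)), Mul(Mul(23, Rational(1, 192)), Rational(1, 25436))) = Add(Rational(-1549, 6700), Mul(Rational(23, 192), Rational(1, 25436))) = Add(Rational(-1549, 6700), Rational(23, 4883712)) = Rational(-1891178947, 8180217600)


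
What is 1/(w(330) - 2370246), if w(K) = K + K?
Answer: -1/2369586 ≈ -4.2201e-7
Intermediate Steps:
w(K) = 2*K
1/(w(330) - 2370246) = 1/(2*330 - 2370246) = 1/(660 - 2370246) = 1/(-2369586) = -1/2369586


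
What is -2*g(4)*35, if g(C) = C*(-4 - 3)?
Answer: 1960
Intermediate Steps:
g(C) = -7*C (g(C) = C*(-7) = -7*C)
-2*g(4)*35 = -(-14)*4*35 = -2*(-28)*35 = 56*35 = 1960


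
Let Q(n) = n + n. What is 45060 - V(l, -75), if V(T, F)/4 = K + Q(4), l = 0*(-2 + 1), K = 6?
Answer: 45004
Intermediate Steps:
Q(n) = 2*n
l = 0 (l = 0*(-1) = 0)
V(T, F) = 56 (V(T, F) = 4*(6 + 2*4) = 4*(6 + 8) = 4*14 = 56)
45060 - V(l, -75) = 45060 - 1*56 = 45060 - 56 = 45004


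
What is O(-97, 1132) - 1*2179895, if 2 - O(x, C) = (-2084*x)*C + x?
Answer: -231011332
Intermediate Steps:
O(x, C) = 2 - x + 2084*C*x (O(x, C) = 2 - ((-2084*x)*C + x) = 2 - (-2084*C*x + x) = 2 - (x - 2084*C*x) = 2 + (-x + 2084*C*x) = 2 - x + 2084*C*x)
O(-97, 1132) - 1*2179895 = (2 - 1*(-97) + 2084*1132*(-97)) - 1*2179895 = (2 + 97 - 228831536) - 2179895 = -228831437 - 2179895 = -231011332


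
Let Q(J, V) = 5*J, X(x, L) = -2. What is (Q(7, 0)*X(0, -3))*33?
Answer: -2310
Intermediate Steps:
(Q(7, 0)*X(0, -3))*33 = ((5*7)*(-2))*33 = (35*(-2))*33 = -70*33 = -2310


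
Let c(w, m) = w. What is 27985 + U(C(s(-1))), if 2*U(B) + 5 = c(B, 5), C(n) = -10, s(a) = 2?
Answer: 55955/2 ≈ 27978.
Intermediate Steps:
U(B) = -5/2 + B/2
27985 + U(C(s(-1))) = 27985 + (-5/2 + (1/2)*(-10)) = 27985 + (-5/2 - 5) = 27985 - 15/2 = 55955/2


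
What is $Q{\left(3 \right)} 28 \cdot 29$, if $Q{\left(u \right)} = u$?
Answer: $2436$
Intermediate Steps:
$Q{\left(3 \right)} 28 \cdot 29 = 3 \cdot 28 \cdot 29 = 84 \cdot 29 = 2436$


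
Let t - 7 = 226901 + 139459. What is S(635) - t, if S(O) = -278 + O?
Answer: -366010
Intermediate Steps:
t = 366367 (t = 7 + (226901 + 139459) = 7 + 366360 = 366367)
S(635) - t = (-278 + 635) - 1*366367 = 357 - 366367 = -366010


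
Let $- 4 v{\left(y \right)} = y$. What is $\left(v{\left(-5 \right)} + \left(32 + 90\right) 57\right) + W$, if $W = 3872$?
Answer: $\frac{43309}{4} \approx 10827.0$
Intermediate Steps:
$v{\left(y \right)} = - \frac{y}{4}$
$\left(v{\left(-5 \right)} + \left(32 + 90\right) 57\right) + W = \left(\left(- \frac{1}{4}\right) \left(-5\right) + \left(32 + 90\right) 57\right) + 3872 = \left(\frac{5}{4} + 122 \cdot 57\right) + 3872 = \left(\frac{5}{4} + 6954\right) + 3872 = \frac{27821}{4} + 3872 = \frac{43309}{4}$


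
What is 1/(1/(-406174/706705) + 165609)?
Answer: 406174/67265363261 ≈ 6.0384e-6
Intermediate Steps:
1/(1/(-406174/706705) + 165609) = 1/(-706705/406174 + 165609) = 1/(67265363261/406174) = 406174/67265363261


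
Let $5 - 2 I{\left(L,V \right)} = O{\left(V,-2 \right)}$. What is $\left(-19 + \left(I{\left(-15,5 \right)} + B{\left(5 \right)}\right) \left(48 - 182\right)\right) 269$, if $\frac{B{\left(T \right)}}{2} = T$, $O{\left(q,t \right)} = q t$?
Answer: $-635916$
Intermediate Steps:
$B{\left(T \right)} = 2 T$
$I{\left(L,V \right)} = \frac{5}{2} + V$ ($I{\left(L,V \right)} = \frac{5}{2} - \frac{V \left(-2\right)}{2} = \frac{5}{2} - \frac{\left(-2\right) V}{2} = \frac{5}{2} + V$)
$\left(-19 + \left(I{\left(-15,5 \right)} + B{\left(5 \right)}\right) \left(48 - 182\right)\right) 269 = \left(-19 + \left(\left(\frac{5}{2} + 5\right) + 2 \cdot 5\right) \left(48 - 182\right)\right) 269 = \left(-19 + \left(\frac{15}{2} + 10\right) \left(-134\right)\right) 269 = \left(-19 + \frac{35}{2} \left(-134\right)\right) 269 = \left(-19 - 2345\right) 269 = \left(-2364\right) 269 = -635916$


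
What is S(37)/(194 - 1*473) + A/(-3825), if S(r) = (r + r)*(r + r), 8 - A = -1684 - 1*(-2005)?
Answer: -2317597/118575 ≈ -19.545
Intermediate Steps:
A = -313 (A = 8 - (-1684 - 1*(-2005)) = 8 - (-1684 + 2005) = 8 - 1*321 = 8 - 321 = -313)
S(r) = 4*r² (S(r) = (2*r)*(2*r) = 4*r²)
S(37)/(194 - 1*473) + A/(-3825) = (4*37²)/(194 - 1*473) - 313/(-3825) = (4*1369)/(194 - 473) - 313*(-1/3825) = 5476/(-279) + 313/3825 = 5476*(-1/279) + 313/3825 = -5476/279 + 313/3825 = -2317597/118575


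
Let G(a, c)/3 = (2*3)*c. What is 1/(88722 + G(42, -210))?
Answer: 1/84942 ≈ 1.1773e-5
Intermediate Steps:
G(a, c) = 18*c (G(a, c) = 3*((2*3)*c) = 3*(6*c) = 18*c)
1/(88722 + G(42, -210)) = 1/(88722 + 18*(-210)) = 1/(88722 - 3780) = 1/84942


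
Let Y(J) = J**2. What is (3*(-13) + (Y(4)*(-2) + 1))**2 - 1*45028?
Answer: -40128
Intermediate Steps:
(3*(-13) + (Y(4)*(-2) + 1))**2 - 1*45028 = (3*(-13) + (4**2*(-2) + 1))**2 - 1*45028 = (-39 + (16*(-2) + 1))**2 - 45028 = (-39 + (-32 + 1))**2 - 45028 = (-39 - 31)**2 - 45028 = (-70)**2 - 45028 = 4900 - 45028 = -40128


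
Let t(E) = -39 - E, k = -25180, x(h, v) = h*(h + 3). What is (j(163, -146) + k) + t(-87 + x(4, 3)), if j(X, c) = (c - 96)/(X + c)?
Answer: -427962/17 ≈ -25174.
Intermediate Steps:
x(h, v) = h*(3 + h)
j(X, c) = (-96 + c)/(X + c)
(j(163, -146) + k) + t(-87 + x(4, 3)) = ((-96 - 146)/(163 - 146) - 25180) + (-39 - (-87 + 4*(3 + 4))) = (-242/17 - 25180) + (-39 - (-87 + 4*7)) = ((1/17)*(-242) - 25180) + (-39 - (-87 + 28)) = (-242/17 - 25180) + (-39 - 1*(-59)) = -428302/17 + (-39 + 59) = -428302/17 + 20 = -427962/17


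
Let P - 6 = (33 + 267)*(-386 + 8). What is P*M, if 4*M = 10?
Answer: -283485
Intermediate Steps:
M = 5/2 (M = (¼)*10 = 5/2 ≈ 2.5000)
P = -113394 (P = 6 + (33 + 267)*(-386 + 8) = 6 + 300*(-378) = 6 - 113400 = -113394)
P*M = -113394*5/2 = -283485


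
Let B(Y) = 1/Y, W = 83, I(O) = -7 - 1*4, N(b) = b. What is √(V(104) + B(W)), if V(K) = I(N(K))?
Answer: 4*I*√4731/83 ≈ 3.3148*I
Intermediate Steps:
I(O) = -11 (I(O) = -7 - 4 = -11)
V(K) = -11
√(V(104) + B(W)) = √(-11 + 1/83) = √(-912/83) = 4*I*√4731/83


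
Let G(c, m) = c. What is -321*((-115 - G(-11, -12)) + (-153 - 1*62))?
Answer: 102399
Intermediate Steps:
-321*((-115 - G(-11, -12)) + (-153 - 1*62)) = -321*((-115 - 1*(-11)) + (-153 - 1*62)) = -321*((-115 + 11) + (-153 - 62)) = -321*(-104 - 215) = -321*(-319) = 102399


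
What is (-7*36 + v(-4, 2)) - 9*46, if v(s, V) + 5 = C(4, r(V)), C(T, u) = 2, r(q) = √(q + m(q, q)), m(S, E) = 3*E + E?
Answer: -669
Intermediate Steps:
m(S, E) = 4*E
r(q) = √5*√q (r(q) = √(q + 4*q) = √(5*q) = √5*√q)
v(s, V) = -3 (v(s, V) = -5 + 2 = -3)
(-7*36 + v(-4, 2)) - 9*46 = (-7*36 - 3) - 9*46 = (-252 - 3) - 1*414 = -255 - 414 = -669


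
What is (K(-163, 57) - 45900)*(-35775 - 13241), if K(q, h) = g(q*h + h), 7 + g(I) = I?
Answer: 2702791256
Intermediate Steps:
g(I) = -7 + I
K(q, h) = -7 + h + h*q (K(q, h) = -7 + (q*h + h) = -7 + (h*q + h) = -7 + (h + h*q) = -7 + h + h*q)
(K(-163, 57) - 45900)*(-35775 - 13241) = ((-7 + 57*(1 - 163)) - 45900)*(-35775 - 13241) = ((-7 + 57*(-162)) - 45900)*(-49016) = ((-7 - 9234) - 45900)*(-49016) = (-9241 - 45900)*(-49016) = -55141*(-49016) = 2702791256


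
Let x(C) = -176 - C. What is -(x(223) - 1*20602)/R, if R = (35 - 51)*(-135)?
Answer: 21001/2160 ≈ 9.7227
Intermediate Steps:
R = 2160 (R = -16*(-135) = 2160)
-(x(223) - 1*20602)/R = -((-176 - 1*223) - 1*20602)/2160 = -((-176 - 223) - 20602)/2160 = -(-399 - 20602)/2160 = -(-21001)/2160 = -1*(-21001/2160) = 21001/2160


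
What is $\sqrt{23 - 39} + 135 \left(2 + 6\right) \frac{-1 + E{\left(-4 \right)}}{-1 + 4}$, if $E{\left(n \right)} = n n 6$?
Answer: $34200 + 4 i \approx 34200.0 + 4.0 i$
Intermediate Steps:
$E{\left(n \right)} = 6 n^{2}$ ($E{\left(n \right)} = n^{2} \cdot 6 = 6 n^{2}$)
$\sqrt{23 - 39} + 135 \left(2 + 6\right) \frac{-1 + E{\left(-4 \right)}}{-1 + 4} = \sqrt{23 - 39} + 135 \left(2 + 6\right) \frac{-1 + 6 \left(-4\right)^{2}}{-1 + 4} = \sqrt{-16} + 135 \cdot 8 \frac{-1 + 6 \cdot 16}{3} = 4 i + 135 \cdot 8 \left(-1 + 96\right) \frac{1}{3} = 4 i + 135 \cdot 8 \cdot 95 \cdot \frac{1}{3} = 4 i + 135 \cdot 8 \cdot \frac{95}{3} = 4 i + 135 \cdot \frac{760}{3} = 4 i + 34200 = 34200 + 4 i$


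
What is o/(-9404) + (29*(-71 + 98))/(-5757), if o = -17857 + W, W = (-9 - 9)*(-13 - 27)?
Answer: 30431459/18046276 ≈ 1.6863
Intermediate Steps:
W = 720 (W = -18*(-40) = 720)
o = -17137 (o = -17857 + 720 = -17137)
o/(-9404) + (29*(-71 + 98))/(-5757) = -17137/(-9404) + (29*(-71 + 98))/(-5757) = -17137*(-1/9404) + (29*27)*(-1/5757) = 17137/9404 + 783*(-1/5757) = 17137/9404 - 261/1919 = 30431459/18046276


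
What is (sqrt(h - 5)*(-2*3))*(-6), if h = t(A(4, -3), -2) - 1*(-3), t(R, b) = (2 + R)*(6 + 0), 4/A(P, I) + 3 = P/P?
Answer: 36*I*sqrt(2) ≈ 50.912*I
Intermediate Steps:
A(P, I) = -2 (A(P, I) = 4/(-3 + P/P) = 4/(-3 + 1) = 4/(-2) = 4*(-1/2) = -2)
t(R, b) = 12 + 6*R (t(R, b) = (2 + R)*6 = 12 + 6*R)
h = 3 (h = (12 + 6*(-2)) - 1*(-3) = (12 - 12) + 3 = 0 + 3 = 3)
(sqrt(h - 5)*(-2*3))*(-6) = (sqrt(3 - 5)*(-2*3))*(-6) = (sqrt(-2)*(-6))*(-6) = ((I*sqrt(2))*(-6))*(-6) = -6*I*sqrt(2)*(-6) = 36*I*sqrt(2)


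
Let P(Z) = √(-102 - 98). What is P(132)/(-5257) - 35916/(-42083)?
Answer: 35916/42083 - 10*I*√2/5257 ≈ 0.85346 - 0.0026902*I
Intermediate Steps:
P(Z) = 10*I*√2 (P(Z) = √(-200) = 10*I*√2)
P(132)/(-5257) - 35916/(-42083) = (10*I*√2)/(-5257) - 35916/(-42083) = (10*I*√2)*(-1/5257) - 35916*(-1/42083) = -10*I*√2/5257 + 35916/42083 = 35916/42083 - 10*I*√2/5257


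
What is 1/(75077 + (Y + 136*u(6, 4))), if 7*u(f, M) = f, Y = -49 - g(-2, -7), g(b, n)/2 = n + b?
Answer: 7/526138 ≈ 1.3304e-5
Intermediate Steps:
g(b, n) = 2*b + 2*n (g(b, n) = 2*(n + b) = 2*(b + n) = 2*b + 2*n)
Y = -31 (Y = -49 - (2*(-2) + 2*(-7)) = -49 - (-4 - 14) = -49 - 1*(-18) = -49 + 18 = -31)
u(f, M) = f/7
1/(75077 + (Y + 136*u(6, 4))) = 1/(75077 + (-31 + 136*((⅐)*6))) = 1/(75077 + (-31 + 136*(6/7))) = 1/(75077 + (-31 + 816/7)) = 1/(75077 + 599/7) = 1/(526138/7) = 7/526138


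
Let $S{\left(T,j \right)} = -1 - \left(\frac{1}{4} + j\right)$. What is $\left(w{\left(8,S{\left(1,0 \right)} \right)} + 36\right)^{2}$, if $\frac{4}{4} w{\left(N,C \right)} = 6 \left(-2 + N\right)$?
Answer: $5184$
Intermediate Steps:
$S{\left(T,j \right)} = - \frac{5}{4} - j$ ($S{\left(T,j \right)} = -1 - \left(\frac{1}{4} + j\right) = - \frac{5}{4} - j$)
$w{\left(N,C \right)} = -12 + 6 N$ ($w{\left(N,C \right)} = 6 \left(-2 + N\right) = -12 + 6 N$)
$\left(w{\left(8,S{\left(1,0 \right)} \right)} + 36\right)^{2} = \left(\left(-12 + 6 \cdot 8\right) + 36\right)^{2} = \left(\left(-12 + 48\right) + 36\right)^{2} = \left(36 + 36\right)^{2} = 72^{2} = 5184$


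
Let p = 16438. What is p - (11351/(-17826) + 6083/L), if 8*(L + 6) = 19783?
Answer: 5782180983701/351796110 ≈ 16436.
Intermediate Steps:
L = 19735/8 (L = -6 + (⅛)*19783 = -6 + 19783/8 = 19735/8 ≈ 2466.9)
p - (11351/(-17826) + 6083/L) = 16438 - (11351/(-17826) + 6083/(19735/8)) = 16438 - (11351*(-1/17826) + 6083*(8/19735)) = 16438 - (-11351/17826 + 48664/19735) = 16438 - 1*643472479/351796110 = 16438 - 643472479/351796110 = 5782180983701/351796110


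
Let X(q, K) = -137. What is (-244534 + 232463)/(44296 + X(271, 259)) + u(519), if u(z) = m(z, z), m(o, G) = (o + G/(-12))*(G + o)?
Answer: 43613921321/88318 ≈ 4.9383e+5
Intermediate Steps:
m(o, G) = (G + o)*(o - G/12) (m(o, G) = (o + G*(-1/12))*(G + o) = (o - G/12)*(G + o) = (G + o)*(o - G/12))
u(z) = 11*z²/6 (u(z) = z² - z²/12 + 11*z*z/12 = z² - z²/12 + 11*z²/12 = 11*z²/6)
(-244534 + 232463)/(44296 + X(271, 259)) + u(519) = (-244534 + 232463)/(44296 - 137) + (11/6)*519² = -12071/44159 + (11/6)*269361 = -12071*1/44159 + 987657/2 = -12071/44159 + 987657/2 = 43613921321/88318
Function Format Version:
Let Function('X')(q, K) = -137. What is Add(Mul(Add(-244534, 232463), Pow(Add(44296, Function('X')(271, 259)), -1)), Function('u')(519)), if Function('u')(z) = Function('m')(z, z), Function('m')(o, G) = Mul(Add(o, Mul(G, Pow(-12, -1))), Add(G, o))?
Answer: Rational(43613921321, 88318) ≈ 4.9383e+5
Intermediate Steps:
Function('m')(o, G) = Mul(Add(G, o), Add(o, Mul(Rational(-1, 12), G))) (Function('m')(o, G) = Mul(Add(o, Mul(G, Rational(-1, 12))), Add(G, o)) = Mul(Add(o, Mul(Rational(-1, 12), G)), Add(G, o)) = Mul(Add(G, o), Add(o, Mul(Rational(-1, 12), G))))
Function('u')(z) = Mul(Rational(11, 6), Pow(z, 2)) (Function('u')(z) = Add(Pow(z, 2), Mul(Rational(-1, 12), Pow(z, 2)), Mul(Rational(11, 12), z, z)) = Add(Pow(z, 2), Mul(Rational(-1, 12), Pow(z, 2)), Mul(Rational(11, 12), Pow(z, 2))) = Mul(Rational(11, 6), Pow(z, 2)))
Add(Mul(Add(-244534, 232463), Pow(Add(44296, Function('X')(271, 259)), -1)), Function('u')(519)) = Add(Mul(Add(-244534, 232463), Pow(Add(44296, -137), -1)), Mul(Rational(11, 6), Pow(519, 2))) = Add(Mul(-12071, Pow(44159, -1)), Mul(Rational(11, 6), 269361)) = Add(Mul(-12071, Rational(1, 44159)), Rational(987657, 2)) = Add(Rational(-12071, 44159), Rational(987657, 2)) = Rational(43613921321, 88318)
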